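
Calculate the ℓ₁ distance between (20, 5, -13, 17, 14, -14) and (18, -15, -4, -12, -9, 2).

Σ|x_i - y_i| = |20 - 18| + |5 - (-15)| + |-13 - (-4)| + |17 - (-12)| + |14 - (-9)| + |-14 - 2| = 2 + 20 + 9 + 29 + 23 + 16 = 99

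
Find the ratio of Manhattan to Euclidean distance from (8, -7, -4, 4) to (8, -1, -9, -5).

L1 = |8 - 8| + |-7 - (-1)| + |-4 - (-9)| + |4 - (-5)| = 0 + 6 + 5 + 9 = 20
L2 = √(0² + 6² + 5² + 9²) = √142 ≈ 11.9164
L1 ≥ L2 always (equality iff movement is along one axis); L1 > L2 here.
Ratio L1/L2 = 20/√142 ≈ 1.6784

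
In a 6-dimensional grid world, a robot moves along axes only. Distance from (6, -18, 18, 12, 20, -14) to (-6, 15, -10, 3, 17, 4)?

Σ|x_i - y_i| = |6 - (-6)| + |-18 - 15| + |18 - (-10)| + |12 - 3| + |20 - 17| + |-14 - 4| = 12 + 33 + 28 + 9 + 3 + 18 = 103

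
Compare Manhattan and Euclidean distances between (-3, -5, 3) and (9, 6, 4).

L1 = |-3 - 9| + |-5 - 6| + |3 - 4| = 12 + 11 + 1 = 24
L2 = √(12² + 11² + 1²) = √266 ≈ 16.3095
L1 ≥ L2 always (equality iff movement is along one axis); L1 > L2 here.
Ratio L1/L2 = 24/√266 ≈ 1.4715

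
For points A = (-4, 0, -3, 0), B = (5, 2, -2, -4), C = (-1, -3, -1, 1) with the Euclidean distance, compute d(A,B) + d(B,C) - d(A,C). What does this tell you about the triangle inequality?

d(A,B) = √(9² + 2² + 1² + 4²) = √102 ≈ 10.0995, d(B,C) = √(6² + 5² + 1² + 5²) = √87 ≈ 9.3274, d(A,C) = √(3² + 3² + 2² + 1²) = √23 ≈ 4.7958.
d(A,B) + d(B,C) - d(A,C) = 10.0995 + 9.3274 - 4.7958 = 19.4269 - 4.7958 = 14.6311 (to 4 decimal places). This is ≥ 0, so the triangle inequality holds for these points.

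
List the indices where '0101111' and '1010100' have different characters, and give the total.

Differing positions: 1, 2, 3, 4, 6, 7. Hamming distance = 6.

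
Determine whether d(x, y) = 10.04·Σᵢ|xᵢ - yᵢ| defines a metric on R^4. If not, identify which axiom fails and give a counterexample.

Yes. The L1 (Manhattan) norm induces a metric on R^4, and multiplying a metric by a positive constant 10.04 > 0 preserves all four axioms: non-negativity (10.04·||x-y|| ≥ 0), identity (10.04·||x-y|| = 0 ⟺ ||x-y|| = 0 ⟺ x = y), symmetry (||x-y|| = ||y-x||), and the triangle inequality (10.04·||x-z|| ≤ 10.04·||x-y|| + 10.04·||y-z||). So d is a metric.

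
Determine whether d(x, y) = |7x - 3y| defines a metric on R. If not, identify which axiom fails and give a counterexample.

No. d fails symmetry: d(2, 9) = |7·2 - 3·9| = |-13| = 13, but d(9, 2) = |7·9 - 3·2| = |57| = 57. Since 13 ≠ 57, d(x,y) ≠ d(y,x) in general.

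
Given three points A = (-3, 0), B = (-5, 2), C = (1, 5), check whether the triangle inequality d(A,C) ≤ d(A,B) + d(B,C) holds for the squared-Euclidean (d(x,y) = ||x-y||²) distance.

d(A,B) = 2² + 2² = 8, d(B,C) = 6² + 3² = 45, d(A,C) = 4² + 5² = 41.
d(A,C) = 41 ≤ 8 + 45 = 53. Triangle inequality is satisfied.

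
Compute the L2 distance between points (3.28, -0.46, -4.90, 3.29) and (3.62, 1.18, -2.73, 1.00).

(Σ|x_i - y_i|^2)^(1/2) = (|3.28 - 3.62|^2 + |-0.46 - 1.18|^2 + |-4.9 - (-2.73)|^2 + |3.29 - 1|^2)^(1/2)
= (0.34^2 + 1.64^2 + 2.17^2 + 2.29^2)^(1/2) = (0.1156 + 2.6896 + 4.7089 + 5.2441)^(1/2) = (12.7582)^(1/2) ≈ 3.5719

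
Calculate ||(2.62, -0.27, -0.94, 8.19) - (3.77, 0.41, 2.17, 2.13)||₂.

√(Σ(x_i - y_i)²) = √((2.62 - 3.77)² + (-0.27 - 0.41)² + (-0.94 - 2.17)² + (8.19 - 2.13)²)
= √((-1.15)² + (-0.68)² + (-3.11)² + 6.06²) = √(1.3225 + 0.4624 + 9.6721 + 36.7236) = √48.1806 ≈ 6.9412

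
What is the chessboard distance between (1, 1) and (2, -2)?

max(|x_i - y_i|) = max(|1 - 2|, |1 - (-2)|) = max(1, 3) = 3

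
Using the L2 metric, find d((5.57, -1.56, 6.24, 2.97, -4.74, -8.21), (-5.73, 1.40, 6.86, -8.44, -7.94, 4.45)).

√(Σ(x_i - y_i)²) = √((5.57 - (-5.73))² + (-1.56 - 1.4)² + (6.24 - 6.86)² + (2.97 - (-8.44))² + (-4.74 - (-7.94))² + (-8.21 - 4.45)²)
= √(11.3² + (-2.96)² + (-0.62)² + 11.41² + 3.2² + (-12.66)²) = √(127.69 + 8.7616 + 0.3844 + 130.1881 + 10.24 + 160.2756) = √437.5397 ≈ 20.9174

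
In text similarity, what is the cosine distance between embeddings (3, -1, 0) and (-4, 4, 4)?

With u = (3, -1, 0), v = (-4, 4, 4):
u·v = 3·(-4) + (-1)·4 + 0·4 = (-12) + (-4) + 0 = -16.
|u| = √(3² + (-1)² + 0²) = √10, |v| = √((-4)² + 4² + 4²) = √48, so |u||v| = √(10·48) = √480.
cos θ = (u·v)/(|u||v|) = -16/√480 ≈ -0.7303
Cosine distance = 1 - cos θ ≈ 1 - (-0.7303) = 1.7303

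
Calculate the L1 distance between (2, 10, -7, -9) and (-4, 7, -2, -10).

Σ|x_i - y_i| = |2 - (-4)| + |10 - 7| + |-7 - (-2)| + |-9 - (-10)| = 6 + 3 + 5 + 1 = 15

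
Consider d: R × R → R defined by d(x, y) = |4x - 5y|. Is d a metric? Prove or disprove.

No. d fails symmetry: d(1, 9) = |4·1 - 5·9| = |-41| = 41, but d(9, 1) = |4·9 - 5·1| = |31| = 31. Since 41 ≠ 31, d(x,y) ≠ d(y,x) in general.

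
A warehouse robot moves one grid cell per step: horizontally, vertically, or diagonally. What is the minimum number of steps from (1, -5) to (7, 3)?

max(|x_i - y_i|) = max(|1 - 7|, |-5 - 3|) = max(6, 8) = 8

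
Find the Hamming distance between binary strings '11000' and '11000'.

Differing positions: none. Hamming distance = 0.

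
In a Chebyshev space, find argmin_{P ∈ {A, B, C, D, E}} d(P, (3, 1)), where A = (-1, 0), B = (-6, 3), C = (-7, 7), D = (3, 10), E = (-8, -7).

Distances: d(A) = 4, d(B) = 9, d(C) = 10, d(D) = 9, d(E) = 11. Nearest: A = (-1, 0) with distance 4.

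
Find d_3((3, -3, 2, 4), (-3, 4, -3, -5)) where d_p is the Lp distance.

(Σ|x_i - y_i|^3)^(1/3) = (|3 - (-3)|^3 + |-3 - 4|^3 + |2 - (-3)|^3 + |4 - (-5)|^3)^(1/3)
= (6^3 + 7^3 + 5^3 + 9^3)^(1/3) = (216 + 343 + 125 + 729)^(1/3) = (1413)^(1/3) ≈ 11.2214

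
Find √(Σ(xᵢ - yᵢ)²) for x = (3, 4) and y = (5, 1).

√(Σ(x_i - y_i)²) = √((3 - 5)² + (4 - 1)²)
= √((-2)² + 3²) = √(4 + 9) = √13 ≈ 3.6056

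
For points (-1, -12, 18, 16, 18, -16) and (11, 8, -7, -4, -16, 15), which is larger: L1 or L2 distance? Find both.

L1 = |-1 - 11| + |-12 - 8| + |18 - (-7)| + |16 - (-4)| + |18 - (-16)| + |-16 - 15| = 12 + 20 + 25 + 20 + 34 + 31 = 142
L2 = √(12² + 20² + 25² + 20² + 34² + 31²) = √3686 ≈ 60.7124
L1 ≥ L2 always (equality iff movement is along one axis); L1 > L2 here.
Ratio L1/L2 = 142/√3686 ≈ 2.3389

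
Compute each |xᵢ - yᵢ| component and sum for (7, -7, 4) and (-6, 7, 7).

Σ|x_i - y_i| = |7 - (-6)| + |-7 - 7| + |4 - 7| = 13 + 14 + 3 = 30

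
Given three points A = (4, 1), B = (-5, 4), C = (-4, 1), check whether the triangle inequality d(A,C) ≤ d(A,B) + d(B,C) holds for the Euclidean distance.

d(A,B) = √(9² + 3²) = √90 ≈ 9.4868, d(B,C) = √(1² + 3²) = √10 ≈ 3.1623, d(A,C) = √(8² + 0²) = √64 = 8.
d(A,C) = 8 ≤ 9.4868 + 3.1623 = 12.6491. Triangle inequality is satisfied.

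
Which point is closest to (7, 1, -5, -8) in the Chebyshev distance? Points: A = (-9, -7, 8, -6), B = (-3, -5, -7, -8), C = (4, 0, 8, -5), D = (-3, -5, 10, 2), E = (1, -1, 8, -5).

Distances: d(A) = 16, d(B) = 10, d(C) = 13, d(D) = 15, d(E) = 13. Nearest: B = (-3, -5, -7, -8) with distance 10.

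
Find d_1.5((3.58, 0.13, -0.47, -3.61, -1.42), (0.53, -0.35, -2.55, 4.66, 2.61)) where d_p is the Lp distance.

(Σ|x_i - y_i|^1.5)^(1/1.5) = (|3.58 - 0.53|^1.5 + |0.13 - (-0.35)|^1.5 + |-0.47 - (-2.55)|^1.5 + |-3.61 - 4.66|^1.5 + |-1.42 - 2.61|^1.5)^(1/1.5)
= (3.05^1.5 + 0.48^1.5 + 2.08^1.5 + 8.27^1.5 + 4.03^1.5)^(1/1.5) ≈ (5.3266 + 0.3326 + 2.9998 + 23.7825 + 8.0902)^(1/1.5) = (40.5317)^(1/1.5) ≈ 11.7995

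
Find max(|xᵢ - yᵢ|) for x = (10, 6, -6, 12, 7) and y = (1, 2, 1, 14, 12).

max(|x_i - y_i|) = max(|10 - 1|, |6 - 2|, |-6 - 1|, |12 - 14|, |7 - 12|) = max(9, 4, 7, 2, 5) = 9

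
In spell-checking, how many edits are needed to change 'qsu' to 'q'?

Let D[i][j] be the edit distance between the first i characters of 'qsu' and the first j characters of 'q', with D[i][0] = i, D[0][j] = j, and D[i][j] = D[i-1][j-1] if the characters match, else 1 + min(D[i-1][j], D[i][j-1], D[i-1][j-1]). Filling the table (rows: prefixes of 'qsu', columns: prefixes of 'q'):
     ε  q
  ε  0  1
  q  1  0
  s  2  1
  u  3  2
The bottom-right entry gives D[3][1] = 2, so no sequence of fewer than 2 edits works. Backtracking through the table gives one optimal edit sequence (2 edits):
  qsu → qu (del s @2)
  qu → q (del u @2)
Edit distance = 2.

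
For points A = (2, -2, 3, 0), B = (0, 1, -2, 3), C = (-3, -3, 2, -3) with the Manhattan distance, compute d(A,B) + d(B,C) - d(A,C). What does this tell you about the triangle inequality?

d(A,B) = 2 + 3 + 5 + 3 = 13, d(B,C) = 3 + 4 + 4 + 6 = 17, d(A,C) = 5 + 1 + 1 + 3 = 10.
d(A,B) + d(B,C) - d(A,C) = 13 + 17 - 10 = 30 - 10 = 20. This is ≥ 0, so the triangle inequality holds for these points.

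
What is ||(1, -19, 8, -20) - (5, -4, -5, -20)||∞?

max(|x_i - y_i|) = max(|1 - 5|, |-19 - (-4)|, |8 - (-5)|, |-20 - (-20)|) = max(4, 15, 13, 0) = 15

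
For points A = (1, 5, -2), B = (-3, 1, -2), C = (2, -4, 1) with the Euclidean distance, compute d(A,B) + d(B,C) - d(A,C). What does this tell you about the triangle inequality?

d(A,B) = √(4² + 4² + 0²) = √32 ≈ 5.6569, d(B,C) = √(5² + 5² + 3²) = √59 ≈ 7.6811, d(A,C) = √(1² + 9² + 3²) = √91 ≈ 9.5394.
d(A,B) + d(B,C) - d(A,C) = 5.6569 + 7.6811 - 9.5394 = 13.338 - 9.5394 = 3.7986 (to 4 decimal places). This is ≥ 0, so the triangle inequality holds for these points.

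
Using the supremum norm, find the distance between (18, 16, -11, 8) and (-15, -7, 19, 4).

max(|x_i - y_i|) = max(|18 - (-15)|, |16 - (-7)|, |-11 - 19|, |8 - 4|) = max(33, 23, 30, 4) = 33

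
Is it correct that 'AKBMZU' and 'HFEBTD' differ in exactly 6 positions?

Differing positions: 1, 2, 3, 4, 5, 6. Hamming distance = 6, so the claim is true.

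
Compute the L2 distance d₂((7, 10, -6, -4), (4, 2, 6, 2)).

√(Σ(x_i - y_i)²) = √((7 - 4)² + (10 - 2)² + (-6 - 6)² + (-4 - 2)²)
= √(3² + 8² + (-12)² + (-6)²) = √(9 + 64 + 144 + 36) = √253 ≈ 15.906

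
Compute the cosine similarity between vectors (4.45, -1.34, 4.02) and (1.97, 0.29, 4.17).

With u = (4.45, -1.34, 4.02), v = (1.97, 0.29, 4.17):
u·v = 4.45·1.97 + (-1.34)·0.29 + 4.02·4.17 = 8.7665 + (-0.3886) + 16.7634 = 25.1413.
|u| = √(4.45² + (-1.34)² + 4.02²) = √(19.8025 + 1.7956 + 16.1604) = √37.7585, |v| = √(1.97² + 0.29² + 4.17²) = √(3.8809 + 0.0841 + 17.3889) = √21.3539.
cos θ = (u·v)/(|u||v|) = 25.1413/(√37.7585·√21.3539) ≈ 0.8854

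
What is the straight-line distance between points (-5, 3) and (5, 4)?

√(Σ(x_i - y_i)²) = √((-5 - 5)² + (3 - 4)²)
= √((-10)² + (-1)²) = √(100 + 1) = √101 ≈ 10.0499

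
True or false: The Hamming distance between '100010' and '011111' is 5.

Differing positions: 1, 2, 3, 4, 6. Hamming distance = 5, so the claim is true.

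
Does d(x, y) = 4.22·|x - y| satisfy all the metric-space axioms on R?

Yes. Since |x - y| is a metric on R and 4.22 > 0, the positive scalar multiple 4.22·|x - y| is also a metric: scaling by a positive constant preserves non-negativity, identity (d=0 ⟺ |x-y|=0 ⟺ x=y), symmetry, and the triangle inequality.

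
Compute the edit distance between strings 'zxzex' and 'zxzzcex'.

Let D[i][j] be the edit distance between the first i characters of 'zxzex' and the first j characters of 'zxzzcex', with D[i][0] = i, D[0][j] = j, and D[i][j] = D[i-1][j-1] if the characters match, else 1 + min(D[i-1][j], D[i][j-1], D[i-1][j-1]). Filling the table (rows: prefixes of 'zxzex', columns: prefixes of 'zxzzcex'):
     ε  z  x  z  z  c  e  x
  ε  0  1  2  3  4  5  6  7
  z  1  0  1  2  3  4  5  6
  x  2  1  0  1  2  3  4  5
  z  3  2  1  0  1  2  3  4
  e  4  3  2  1  1  2  2  3
  x  5  4  3  2  2  2  3  2
The bottom-right entry gives D[5][7] = 2, so no sequence of fewer than 2 edits works. Backtracking through the table gives one optimal edit sequence (2 edits):
  zxzex → zxzzex (ins z @3)
  zxzzex → zxzzcex (ins c @5)
Edit distance = 2.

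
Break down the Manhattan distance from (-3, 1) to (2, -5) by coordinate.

Σ|x_i - y_i| = |-3 - 2| + |1 - (-5)| = 5 + 6 = 11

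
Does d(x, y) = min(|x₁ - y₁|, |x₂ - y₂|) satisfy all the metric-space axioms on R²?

No. d fails identity of indiscernibles: take x = (4, 0) and y = (4, 8). Then d(x,y) = min(|4 - 4|, |0 - 8|) = min(0, 8) = 0, yet x ≠ y.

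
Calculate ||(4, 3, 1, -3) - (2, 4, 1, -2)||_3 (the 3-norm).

(Σ|x_i - y_i|^3)^(1/3) = (|4 - 2|^3 + |3 - 4|^3 + |1 - 1|^3 + |-3 - (-2)|^3)^(1/3)
= (2^3 + 1^3 + 0^3 + 1^3)^(1/3) = (8 + 1 + 0 + 1)^(1/3) = (10)^(1/3) ≈ 2.1544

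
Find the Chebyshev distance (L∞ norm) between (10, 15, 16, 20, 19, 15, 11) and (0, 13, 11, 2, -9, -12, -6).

max(|x_i - y_i|) = max(|10 - 0|, |15 - 13|, |16 - 11|, |20 - 2|, |19 - (-9)|, |15 - (-12)|, |11 - (-6)|) = max(10, 2, 5, 18, 28, 27, 17) = 28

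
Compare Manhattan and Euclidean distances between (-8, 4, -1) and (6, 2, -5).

L1 = |-8 - 6| + |4 - 2| + |-1 - (-5)| = 14 + 2 + 4 = 20
L2 = √(14² + 2² + 4²) = √216 ≈ 14.6969
L1 ≥ L2 always (equality iff movement is along one axis); L1 > L2 here.
Ratio L1/L2 = 20/√216 ≈ 1.3608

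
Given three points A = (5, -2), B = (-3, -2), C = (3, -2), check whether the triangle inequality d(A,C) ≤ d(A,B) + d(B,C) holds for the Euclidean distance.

d(A,B) = √(8² + 0²) = √64 = 8, d(B,C) = √(6² + 0²) = √36 = 6, d(A,C) = √(2² + 0²) = √4 = 2.
d(A,C) = 2 ≤ 8 + 6 = 14. Triangle inequality is satisfied.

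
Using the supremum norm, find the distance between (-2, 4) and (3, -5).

max(|x_i - y_i|) = max(|-2 - 3|, |4 - (-5)|) = max(5, 9) = 9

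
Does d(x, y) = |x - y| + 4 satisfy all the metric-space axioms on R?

No. d fails identity of indiscernibles (specifically d(x,x) = 0): d(-6, -6) = |-6 - (-6)| + 4 = 0 + 4 = 4 ≠ 0.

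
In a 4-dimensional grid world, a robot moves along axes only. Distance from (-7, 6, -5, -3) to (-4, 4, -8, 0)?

Σ|x_i - y_i| = |-7 - (-4)| + |6 - 4| + |-5 - (-8)| + |-3 - 0| = 3 + 2 + 3 + 3 = 11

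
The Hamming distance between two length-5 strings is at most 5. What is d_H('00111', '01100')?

Differing positions: 2, 4, 5. Hamming distance = 3. The maximum possible Hamming distance for length-5 strings is 5, so d_H/5 = 3/5 = 0.6.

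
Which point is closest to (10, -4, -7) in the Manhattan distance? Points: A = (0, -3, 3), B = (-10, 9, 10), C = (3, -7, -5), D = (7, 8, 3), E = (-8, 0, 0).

Distances: d(A) = 21, d(B) = 50, d(C) = 12, d(D) = 25, d(E) = 29. Nearest: C = (3, -7, -5) with distance 12.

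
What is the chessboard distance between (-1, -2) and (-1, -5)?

max(|x_i - y_i|) = max(|-1 - (-1)|, |-2 - (-5)|) = max(0, 3) = 3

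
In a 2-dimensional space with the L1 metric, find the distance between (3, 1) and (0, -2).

Σ|x_i - y_i| = |3 - 0| + |1 - (-2)| = 3 + 3 = 6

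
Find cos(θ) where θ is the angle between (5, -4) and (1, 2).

With u = (5, -4), v = (1, 2):
u·v = 5·1 + (-4)·2 = 5 + (-8) = -3.
|u| = √(5² + (-4)²) = √41, |v| = √(1² + 2²) = √5, so |u||v| = √(41·5) = √205.
cos θ = (u·v)/(|u||v|) = -3/√205 ≈ -0.2095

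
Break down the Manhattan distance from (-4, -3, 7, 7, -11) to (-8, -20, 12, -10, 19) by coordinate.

Σ|x_i - y_i| = |-4 - (-8)| + |-3 - (-20)| + |7 - 12| + |7 - (-10)| + |-11 - 19| = 4 + 17 + 5 + 17 + 30 = 73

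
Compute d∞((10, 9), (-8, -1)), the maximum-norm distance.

max(|x_i - y_i|) = max(|10 - (-8)|, |9 - (-1)|) = max(18, 10) = 18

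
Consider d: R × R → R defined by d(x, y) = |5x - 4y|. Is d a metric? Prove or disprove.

No. d fails symmetry: d(4, 2) = |5·4 - 4·2| = |12| = 12, but d(2, 4) = |5·2 - 4·4| = |-6| = 6. Since 12 ≠ 6, d(x,y) ≠ d(y,x) in general.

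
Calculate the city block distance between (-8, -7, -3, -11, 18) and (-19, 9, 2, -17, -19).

Σ|x_i - y_i| = |-8 - (-19)| + |-7 - 9| + |-3 - 2| + |-11 - (-17)| + |18 - (-19)| = 11 + 16 + 5 + 6 + 37 = 75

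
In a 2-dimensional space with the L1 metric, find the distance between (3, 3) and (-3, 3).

Σ|x_i - y_i| = |3 - (-3)| + |3 - 3| = 6 + 0 = 6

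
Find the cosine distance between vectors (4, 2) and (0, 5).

With u = (4, 2), v = (0, 5):
u·v = 4·0 + 2·5 = 0 + 10 = 10.
|u| = √(4² + 2²) = √20, |v| = √(0² + 5²) = √25, so |u||v| = √(20·25) = √500.
cos θ = (u·v)/(|u||v|) = 10/√500 ≈ 0.4472
Cosine distance = 1 - cos θ ≈ 1 - 0.4472 = 0.5528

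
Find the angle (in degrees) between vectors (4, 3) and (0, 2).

With u = (4, 3), v = (0, 2):
u·v = 4·0 + 3·2 = 0 + 6 = 6.
|u| = √(4² + 3²) = √25, |v| = √(0² + 2²) = √4, so |u||v| = √(25·4) = √100 = 10.
cos θ = (u·v)/(|u||v|) = 6/10 = 0.6
θ = arccos(0.6) ≈ 53.13°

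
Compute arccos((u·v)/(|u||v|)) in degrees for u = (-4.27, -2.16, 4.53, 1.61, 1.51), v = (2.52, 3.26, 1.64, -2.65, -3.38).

With u = (-4.27, -2.16, 4.53, 1.61, 1.51), v = (2.52, 3.26, 1.64, -2.65, -3.38):
u·v = (-4.27)·2.52 + (-2.16)·3.26 + 4.53·1.64 + 1.61·(-2.65) + 1.51·(-3.38) = (-10.7604) + (-7.0416) + 7.4292 + (-4.2665) + (-5.1038) = -19.7431.
|u| = √((-4.27)² + (-2.16)² + 4.53² + 1.61² + 1.51²) = √(18.2329 + 4.6656 + 20.5209 + 2.5921 + 2.2801) = √48.2916, |v| = √(2.52² + 3.26² + 1.64² + (-2.65)² + (-3.38)²) = √(6.3504 + 10.6276 + 2.6896 + 7.0225 + 11.4244) = √38.1145.
cos θ = (u·v)/(|u||v|) = -19.7431/(√48.2916·√38.1145) ≈ -0.460187
θ = arccos(-0.460187) ≈ 117.4°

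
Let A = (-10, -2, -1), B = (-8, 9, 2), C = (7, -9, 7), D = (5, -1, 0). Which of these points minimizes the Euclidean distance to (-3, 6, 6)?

Distances: d(A) ≈ 12.7279, d(B) ≈ 7.0711, d(C) ≈ 18.0555, d(D) ≈ 12.2066. Nearest: B = (-8, 9, 2) with distance 7.0711.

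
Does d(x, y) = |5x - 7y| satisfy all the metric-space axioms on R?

No. d fails symmetry: d(4, 6) = |5·4 - 7·6| = |-22| = 22, but d(6, 4) = |5·6 - 7·4| = |2| = 2. Since 22 ≠ 2, d(x,y) ≠ d(y,x) in general.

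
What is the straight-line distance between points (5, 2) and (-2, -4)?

√(Σ(x_i - y_i)²) = √((5 - (-2))² + (2 - (-4))²)
= √(7² + 6²) = √(49 + 36) = √85 ≈ 9.2195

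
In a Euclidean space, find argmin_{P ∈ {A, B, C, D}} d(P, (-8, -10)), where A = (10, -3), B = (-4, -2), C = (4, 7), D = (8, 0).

Distances: d(A) ≈ 19.3132, d(B) ≈ 8.9443, d(C) ≈ 20.8087, d(D) ≈ 18.868. Nearest: B = (-4, -2) with distance 8.9443.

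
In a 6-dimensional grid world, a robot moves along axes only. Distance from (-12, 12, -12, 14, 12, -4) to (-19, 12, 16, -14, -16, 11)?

Σ|x_i - y_i| = |-12 - (-19)| + |12 - 12| + |-12 - 16| + |14 - (-14)| + |12 - (-16)| + |-4 - 11| = 7 + 0 + 28 + 28 + 28 + 15 = 106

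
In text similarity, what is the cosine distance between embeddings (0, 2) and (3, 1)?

With u = (0, 2), v = (3, 1):
u·v = 0·3 + 2·1 = 0 + 2 = 2.
|u| = √(0² + 2²) = √4, |v| = √(3² + 1²) = √10, so |u||v| = √(4·10) = √40.
cos θ = (u·v)/(|u||v|) = 2/√40 ≈ 0.3162
Cosine distance = 1 - cos θ ≈ 1 - 0.3162 = 0.6838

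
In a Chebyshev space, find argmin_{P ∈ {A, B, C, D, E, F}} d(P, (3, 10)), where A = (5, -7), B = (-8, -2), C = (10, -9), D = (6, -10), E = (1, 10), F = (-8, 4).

Distances: d(A) = 17, d(B) = 12, d(C) = 19, d(D) = 20, d(E) = 2, d(F) = 11. Nearest: E = (1, 10) with distance 2.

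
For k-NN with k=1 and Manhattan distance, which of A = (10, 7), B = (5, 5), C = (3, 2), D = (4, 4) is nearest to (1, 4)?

Distances: d(A) = 12, d(B) = 5, d(C) = 4, d(D) = 3. Nearest: D = (4, 4) with distance 3.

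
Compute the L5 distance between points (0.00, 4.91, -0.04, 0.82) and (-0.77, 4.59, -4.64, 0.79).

(Σ|x_i - y_i|^5)^(1/5) = (|0 - (-0.77)|^5 + |4.91 - 4.59|^5 + |-0.04 - (-4.64)|^5 + |0.82 - 0.79|^5)^(1/5)
= (0.77^5 + 0.32^5 + 4.6^5 + 0.03^5)^(1/5) ≈ (0.2707 + 0.0034 + 2059.6298 + 0)^(1/5) = (2059.9039)^(1/5) ≈ 4.6001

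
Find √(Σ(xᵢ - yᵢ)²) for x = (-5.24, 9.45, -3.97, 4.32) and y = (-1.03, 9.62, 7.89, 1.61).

√(Σ(x_i - y_i)²) = √((-5.24 - (-1.03))² + (9.45 - 9.62)² + (-3.97 - 7.89)² + (4.32 - 1.61)²)
= √((-4.21)² + (-0.17)² + (-11.86)² + 2.71²) = √(17.7241 + 0.0289 + 140.6596 + 7.3441) = √165.7567 ≈ 12.8747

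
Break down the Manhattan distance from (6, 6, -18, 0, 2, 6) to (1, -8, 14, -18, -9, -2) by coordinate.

Σ|x_i - y_i| = |6 - 1| + |6 - (-8)| + |-18 - 14| + |0 - (-18)| + |2 - (-9)| + |6 - (-2)| = 5 + 14 + 32 + 18 + 11 + 8 = 88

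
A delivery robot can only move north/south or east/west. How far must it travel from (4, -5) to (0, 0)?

Σ|x_i - y_i| = |4 - 0| + |-5 - 0| = 4 + 5 = 9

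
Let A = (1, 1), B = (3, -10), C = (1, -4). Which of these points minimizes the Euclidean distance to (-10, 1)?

Distances: d(A) = 11, d(B) ≈ 17.0294, d(C) ≈ 12.083. Nearest: A = (1, 1) with distance 11.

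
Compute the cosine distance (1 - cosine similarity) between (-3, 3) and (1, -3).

With u = (-3, 3), v = (1, -3):
u·v = (-3)·1 + 3·(-3) = (-3) + (-9) = -12.
|u| = √((-3)² + 3²) = √18, |v| = √(1² + (-3)²) = √10, so |u||v| = √(18·10) = √180.
cos θ = (u·v)/(|u||v|) = -12/√180 ≈ -0.8944
Cosine distance = 1 - cos θ ≈ 1 - (-0.8944) = 1.8944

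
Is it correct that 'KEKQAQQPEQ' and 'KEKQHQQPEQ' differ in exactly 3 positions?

Differing positions: 5. Hamming distance = 1, so the claim that d_H = 3 is false.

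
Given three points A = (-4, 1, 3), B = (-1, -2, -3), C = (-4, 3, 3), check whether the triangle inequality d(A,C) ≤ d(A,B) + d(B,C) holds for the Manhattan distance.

d(A,B) = 3 + 3 + 6 = 12, d(B,C) = 3 + 5 + 6 = 14, d(A,C) = 0 + 2 + 0 = 2.
d(A,C) = 2 ≤ 12 + 14 = 26. Triangle inequality is satisfied.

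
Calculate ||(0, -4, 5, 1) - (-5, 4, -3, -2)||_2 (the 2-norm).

(Σ|x_i - y_i|^2)^(1/2) = (|0 - (-5)|^2 + |-4 - 4|^2 + |5 - (-3)|^2 + |1 - (-2)|^2)^(1/2)
= (5^2 + 8^2 + 8^2 + 3^2)^(1/2) = (25 + 64 + 64 + 9)^(1/2) = (162)^(1/2) ≈ 12.7279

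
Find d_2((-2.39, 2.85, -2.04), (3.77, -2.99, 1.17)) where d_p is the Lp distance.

(Σ|x_i - y_i|^2)^(1/2) = (|-2.39 - 3.77|^2 + |2.85 - (-2.99)|^2 + |-2.04 - 1.17|^2)^(1/2)
= (6.16^2 + 5.84^2 + 3.21^2)^(1/2) = (37.9456 + 34.1056 + 10.3041)^(1/2) = (82.3553)^(1/2) ≈ 9.075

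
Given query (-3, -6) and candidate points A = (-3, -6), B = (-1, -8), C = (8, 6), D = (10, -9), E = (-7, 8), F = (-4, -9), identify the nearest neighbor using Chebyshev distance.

Distances: d(A) = 0, d(B) = 2, d(C) = 12, d(D) = 13, d(E) = 14, d(F) = 3. Nearest: A = (-3, -6) with distance 0.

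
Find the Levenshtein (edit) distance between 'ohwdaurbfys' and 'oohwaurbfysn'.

Let D[i][j] be the edit distance between the first i characters of 'ohwdaurbfys' and the first j characters of 'oohwaurbfysn', with D[i][0] = i, D[0][j] = j, and D[i][j] = D[i-1][j-1] if the characters match, else 1 + min(D[i-1][j], D[i][j-1], D[i-1][j-1]). Filling the table (rows: prefixes of 'ohwdaurbfys', columns: prefixes of 'oohwaurbfysn'):
     ε  o  o  h  w  a  u  r  b  f  y  s  n
  ε  0  1  2  3  4  5  6  7  8  9 10 11 12
  o  1  0  1  2  3  4  5  6  7  8  9 10 11
  h  2  1  1  1  2  3  4  5  6  7  8  9 10
  w  3  2  2  2  1  2  3  4  5  6  7  8  9
  d  4  3  3  3  2  2  3  4  5  6  7  8  9
  a  5  4  4  4  3  2  3  4  5  6  7  8  9
  u  6  5  5  5  4  3  2  3  4  5  6  7  8
  r  7  6  6  6  5  4  3  2  3  4  5  6  7
  b  8  7  7  7  6  5  4  3  2  3  4  5  6
  f  9  8  8  8  7  6  5  4  3  2  3  4  5
  y 10  9  9  9  8  7  6  5  4  3  2  3  4
  s 11 10 10 10  9  8  7  6  5  4  3  2  3
The bottom-right entry gives D[11][12] = 3, so no sequence of fewer than 3 edits works. Backtracking through the table gives one optimal edit sequence (3 edits):
  ohwdaurbfys → oohwdaurbfys (ins o @1)
  oohwdaurbfys → oohwaurbfys (del d @5)
  oohwaurbfys → oohwaurbfysn (ins n @12)
Edit distance = 3.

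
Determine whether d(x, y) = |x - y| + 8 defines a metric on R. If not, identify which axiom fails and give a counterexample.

No. d fails identity of indiscernibles (specifically d(x,x) = 0): d(7, 7) = |7 - 7| + 8 = 0 + 8 = 8 ≠ 0.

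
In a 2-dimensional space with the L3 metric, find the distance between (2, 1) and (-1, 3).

(Σ|x_i - y_i|^3)^(1/3) = (|2 - (-1)|^3 + |1 - 3|^3)^(1/3)
= (3^3 + 2^3)^(1/3) = (27 + 8)^(1/3) = (35)^(1/3) ≈ 3.2711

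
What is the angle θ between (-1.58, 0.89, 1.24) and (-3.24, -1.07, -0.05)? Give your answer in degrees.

With u = (-1.58, 0.89, 1.24), v = (-3.24, -1.07, -0.05):
u·v = (-1.58)·(-3.24) + 0.89·(-1.07) + 1.24·(-0.05) = 5.1192 + (-0.9523) + (-0.062) = 4.1049.
|u| = √((-1.58)² + 0.89² + 1.24²) = √(2.4964 + 0.7921 + 1.5376) = √4.8261, |v| = √((-3.24)² + (-1.07)² + (-0.05)²) = √(10.4976 + 1.1449 + 0.0025) = √11.645.
cos θ = (u·v)/(|u||v|) = 4.1049/(√4.8261·√11.645) ≈ 0.547564
θ = arccos(0.547564) ≈ 56.8°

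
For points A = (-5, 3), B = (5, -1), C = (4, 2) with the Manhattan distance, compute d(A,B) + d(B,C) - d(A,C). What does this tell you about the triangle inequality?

d(A,B) = 10 + 4 = 14, d(B,C) = 1 + 3 = 4, d(A,C) = 9 + 1 = 10.
d(A,B) + d(B,C) - d(A,C) = 14 + 4 - 10 = 18 - 10 = 8. This is ≥ 0, so the triangle inequality holds for these points.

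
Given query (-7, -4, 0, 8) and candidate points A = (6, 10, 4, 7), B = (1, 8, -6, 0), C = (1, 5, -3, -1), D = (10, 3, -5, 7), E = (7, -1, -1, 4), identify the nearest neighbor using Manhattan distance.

Distances: d(A) = 32, d(B) = 34, d(C) = 29, d(D) = 30, d(E) = 22. Nearest: E = (7, -1, -1, 4) with distance 22.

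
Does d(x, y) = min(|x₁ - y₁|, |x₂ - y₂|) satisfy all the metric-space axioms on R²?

No. d fails identity of indiscernibles: take x = (-4, 0) and y = (-4, 3). Then d(x,y) = min(|-4 - (-4)|, |0 - 3|) = min(0, 3) = 0, yet x ≠ y.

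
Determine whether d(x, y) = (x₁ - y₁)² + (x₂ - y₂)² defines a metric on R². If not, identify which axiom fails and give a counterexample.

No. The squared Euclidean distance fails the triangle inequality. Counterexample: x = (0, 0), y = (4, 5), z = (8, 10). d(x,z) = 8² + 10² = 164, but d(x,y) + d(y,z) = (4² + 5²) + (4² + 5²) = 41 + 41 = 82. Since 164 > 82, the triangle inequality is violated. (Note: √d, the ordinary Euclidean distance, IS a metric.)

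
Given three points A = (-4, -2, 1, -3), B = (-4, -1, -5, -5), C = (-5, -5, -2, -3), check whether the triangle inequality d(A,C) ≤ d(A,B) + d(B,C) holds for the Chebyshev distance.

d(A,B) = max(0, 1, 6, 2) = 6, d(B,C) = max(1, 4, 3, 2) = 4, d(A,C) = max(1, 3, 3, 0) = 3.
d(A,C) = 3 ≤ 6 + 4 = 10. Triangle inequality is satisfied.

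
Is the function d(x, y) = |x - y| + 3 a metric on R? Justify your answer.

No. d fails identity of indiscernibles (specifically d(x,x) = 0): d(5, 5) = |5 - 5| + 3 = 0 + 3 = 3 ≠ 0.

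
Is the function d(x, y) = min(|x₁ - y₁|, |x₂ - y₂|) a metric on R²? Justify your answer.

No. d fails identity of indiscernibles: take x = (-3, 0) and y = (-3, 3). Then d(x,y) = min(|-3 - (-3)|, |0 - 3|) = min(0, 3) = 0, yet x ≠ y.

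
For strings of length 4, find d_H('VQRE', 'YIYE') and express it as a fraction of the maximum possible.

Differing positions: 1, 2, 3. Hamming distance = 3. The maximum possible Hamming distance for length-4 strings is 4, so d_H/4 = 3/4 = 0.75.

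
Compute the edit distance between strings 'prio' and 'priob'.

Let D[i][j] be the edit distance between the first i characters of 'prio' and the first j characters of 'priob', with D[i][0] = i, D[0][j] = j, and D[i][j] = D[i-1][j-1] if the characters match, else 1 + min(D[i-1][j], D[i][j-1], D[i-1][j-1]). Filling the table (rows: prefixes of 'prio', columns: prefixes of 'priob'):
     ε  p  r  i  o  b
  ε  0  1  2  3  4  5
  p  1  0  1  2  3  4
  r  2  1  0  1  2  3
  i  3  2  1  0  1  2
  o  4  3  2  1  0  1
The bottom-right entry gives D[4][5] = 1, so no sequence of fewer than 1 edit works. Backtracking through the table gives one optimal edit sequence (1 edit):
  prio → priob (ins b @5)
Edit distance = 1.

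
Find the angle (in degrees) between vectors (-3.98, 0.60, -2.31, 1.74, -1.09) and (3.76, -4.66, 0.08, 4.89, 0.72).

With u = (-3.98, 0.60, -2.31, 1.74, -1.09), v = (3.76, -4.66, 0.08, 4.89, 0.72):
u·v = (-3.98)·3.76 + 0.6·(-4.66) + (-2.31)·0.08 + 1.74·4.89 + (-1.09)·0.72 = (-14.9648) + (-2.796) + (-0.1848) + 8.5086 + (-0.7848) = -10.2218.
|u| = √((-3.98)² + 0.6² + (-2.31)² + 1.74² + (-1.09)²) = √(15.8404 + 0.36 + 5.3361 + 3.0276 + 1.1881) = √25.7522, |v| = √(3.76² + (-4.66)² + 0.08² + 4.89² + 0.72²) = √(14.1376 + 21.7156 + 0.0064 + 23.9121 + 0.5184) = √60.2901.
cos θ = (u·v)/(|u||v|) = -10.2218/(√25.7522·√60.2901) ≈ -0.259416
θ = arccos(-0.259416) ≈ 105.04°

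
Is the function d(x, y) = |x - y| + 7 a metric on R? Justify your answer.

No. d fails identity of indiscernibles (specifically d(x,x) = 0): d(-8, -8) = |-8 - (-8)| + 7 = 0 + 7 = 7 ≠ 0.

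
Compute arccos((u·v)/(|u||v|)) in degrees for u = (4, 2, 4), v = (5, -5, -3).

With u = (4, 2, 4), v = (5, -5, -3):
u·v = 4·5 + 2·(-5) + 4·(-3) = 20 + (-10) + (-12) = -2.
|u| = √(4² + 2² + 4²) = √36, |v| = √(5² + (-5)² + (-3)²) = √59, so |u||v| = √(36·59) = √2124.
cos θ = (u·v)/(|u||v|) = -2/√2124 ≈ -0.043396
θ = arccos(-0.043396) ≈ 92.49°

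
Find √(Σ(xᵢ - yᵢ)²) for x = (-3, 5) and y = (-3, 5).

√(Σ(x_i - y_i)²) = √((-3 - (-3))² + (5 - 5)²)
= √(0² + 0²) = √(0 + 0) = √0 = 0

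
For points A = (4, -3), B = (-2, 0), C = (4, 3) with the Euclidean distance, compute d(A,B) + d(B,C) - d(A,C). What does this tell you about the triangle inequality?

d(A,B) = √(6² + 3²) = √45 ≈ 6.7082, d(B,C) = √(6² + 3²) = √45 ≈ 6.7082, d(A,C) = √(0² + 6²) = √36 = 6.
d(A,B) + d(B,C) - d(A,C) = 6.7082 + 6.7082 - 6 = 13.4164 - 6 = 7.4164 (to 4 decimal places). This is ≥ 0, so the triangle inequality holds for these points.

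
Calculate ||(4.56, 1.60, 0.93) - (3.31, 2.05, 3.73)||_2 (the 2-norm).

(Σ|x_i - y_i|^2)^(1/2) = (|4.56 - 3.31|^2 + |1.6 - 2.05|^2 + |0.93 - 3.73|^2)^(1/2)
= (1.25^2 + 0.45^2 + 2.8^2)^(1/2) = (1.5625 + 0.2025 + 7.84)^(1/2) = (9.605)^(1/2) ≈ 3.0992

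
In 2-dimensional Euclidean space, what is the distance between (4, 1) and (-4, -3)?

√(Σ(x_i - y_i)²) = √((4 - (-4))² + (1 - (-3))²)
= √(8² + 4²) = √(64 + 16) = √80 ≈ 8.9443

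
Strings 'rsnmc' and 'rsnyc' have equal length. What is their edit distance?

Let D[i][j] be the edit distance between the first i characters of 'rsnmc' and the first j characters of 'rsnyc', with D[i][0] = i, D[0][j] = j, and D[i][j] = D[i-1][j-1] if the characters match, else 1 + min(D[i-1][j], D[i][j-1], D[i-1][j-1]). Filling the table (rows: prefixes of 'rsnmc', columns: prefixes of 'rsnyc'):
     ε  r  s  n  y  c
  ε  0  1  2  3  4  5
  r  1  0  1  2  3  4
  s  2  1  0  1  2  3
  n  3  2  1  0  1  2
  m  4  3  2  1  1  2
  c  5  4  3  2  2  1
The bottom-right entry gives D[5][5] = 1, so no sequence of fewer than 1 edit works. Backtracking through the table gives one optimal edit sequence (1 edit):
  rsnmc → rsnyc (sub m→y @4)
Edit distance = 1.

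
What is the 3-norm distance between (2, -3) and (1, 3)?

(Σ|x_i - y_i|^3)^(1/3) = (|2 - 1|^3 + |-3 - 3|^3)^(1/3)
= (1^3 + 6^3)^(1/3) = (1 + 216)^(1/3) = (217)^(1/3) ≈ 6.0092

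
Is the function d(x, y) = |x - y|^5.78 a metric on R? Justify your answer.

No. d(x,y) = |x-y|^5.78 fails the triangle inequality since p = 5.78 > 1. Counterexample: x = -4, y = 5, z = 9. d(x,z) = |-4 - 9|^5.78 = 13^5.78 ≈ 2745317.4864, but d(x,y) + d(y,z) = 9^5.78 + 4^5.78 ≈ 327734.1554 + 3019.3034 = 330753.4588. Since 2745317.4864 > 330753.4588, the triangle inequality is violated.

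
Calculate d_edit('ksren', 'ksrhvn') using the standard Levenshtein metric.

Let D[i][j] be the edit distance between the first i characters of 'ksren' and the first j characters of 'ksrhvn', with D[i][0] = i, D[0][j] = j, and D[i][j] = D[i-1][j-1] if the characters match, else 1 + min(D[i-1][j], D[i][j-1], D[i-1][j-1]). Filling the table (rows: prefixes of 'ksren', columns: prefixes of 'ksrhvn'):
     ε  k  s  r  h  v  n
  ε  0  1  2  3  4  5  6
  k  1  0  1  2  3  4  5
  s  2  1  0  1  2  3  4
  r  3  2  1  0  1  2  3
  e  4  3  2  1  1  2  3
  n  5  4  3  2  2  2  2
The bottom-right entry gives D[5][6] = 2, so no sequence of fewer than 2 edits works. Backtracking through the table gives one optimal edit sequence (2 edits):
  ksren → ksrhen (ins h @4)
  ksrhen → ksrhvn (sub e→v @5)
Edit distance = 2.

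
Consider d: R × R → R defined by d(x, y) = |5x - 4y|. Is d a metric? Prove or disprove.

No. d fails symmetry: d(2, 3) = |5·2 - 4·3| = |-2| = 2, but d(3, 2) = |5·3 - 4·2| = |7| = 7. Since 2 ≠ 7, d(x,y) ≠ d(y,x) in general.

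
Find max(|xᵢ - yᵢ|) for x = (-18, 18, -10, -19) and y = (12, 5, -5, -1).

max(|x_i - y_i|) = max(|-18 - 12|, |18 - 5|, |-10 - (-5)|, |-19 - (-1)|) = max(30, 13, 5, 18) = 30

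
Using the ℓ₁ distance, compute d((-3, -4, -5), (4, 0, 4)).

Σ|x_i - y_i| = |-3 - 4| + |-4 - 0| + |-5 - 4| = 7 + 4 + 9 = 20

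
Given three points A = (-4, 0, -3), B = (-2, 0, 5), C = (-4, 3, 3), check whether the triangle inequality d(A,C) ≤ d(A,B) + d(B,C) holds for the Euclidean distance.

d(A,B) = √(2² + 0² + 8²) = √68 ≈ 8.2462, d(B,C) = √(2² + 3² + 2²) = √17 ≈ 4.1231, d(A,C) = √(0² + 3² + 6²) = √45 ≈ 6.7082.
d(A,C) ≈ 6.7082 ≤ 8.2462 + 4.1231 = 12.3693. Triangle inequality is satisfied.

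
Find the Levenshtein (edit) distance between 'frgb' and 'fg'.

Let D[i][j] be the edit distance between the first i characters of 'frgb' and the first j characters of 'fg', with D[i][0] = i, D[0][j] = j, and D[i][j] = D[i-1][j-1] if the characters match, else 1 + min(D[i-1][j], D[i][j-1], D[i-1][j-1]). Filling the table (rows: prefixes of 'frgb', columns: prefixes of 'fg'):
     ε  f  g
  ε  0  1  2
  f  1  0  1
  r  2  1  1
  g  3  2  1
  b  4  3  2
The bottom-right entry gives D[4][2] = 2, so no sequence of fewer than 2 edits works. Backtracking through the table gives one optimal edit sequence (2 edits):
  frgb → fgb (del r @2)
  fgb → fg (del b @3)
Edit distance = 2.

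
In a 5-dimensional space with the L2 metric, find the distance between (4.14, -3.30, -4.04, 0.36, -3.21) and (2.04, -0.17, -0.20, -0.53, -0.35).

(Σ|x_i - y_i|^2)^(1/2) = (|4.14 - 2.04|^2 + |-3.3 - (-0.17)|^2 + |-4.04 - (-0.2)|^2 + |0.36 - (-0.53)|^2 + |-3.21 - (-0.35)|^2)^(1/2)
= (2.1^2 + 3.13^2 + 3.84^2 + 0.89^2 + 2.86^2)^(1/2) = (4.41 + 9.7969 + 14.7456 + 0.7921 + 8.1796)^(1/2) = (37.9242)^(1/2) ≈ 6.1583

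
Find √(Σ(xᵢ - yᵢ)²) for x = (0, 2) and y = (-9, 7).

√(Σ(x_i - y_i)²) = √((0 - (-9))² + (2 - 7)²)
= √(9² + (-5)²) = √(81 + 25) = √106 ≈ 10.2956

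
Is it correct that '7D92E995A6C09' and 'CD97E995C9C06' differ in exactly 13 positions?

Differing positions: 1, 4, 9, 10, 13. Hamming distance = 5, so the claim that d_H = 13 is false.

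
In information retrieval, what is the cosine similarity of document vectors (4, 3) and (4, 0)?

With u = (4, 3), v = (4, 0):
u·v = 4·4 + 3·0 = 16 + 0 = 16.
|u| = √(4² + 3²) = √25, |v| = √(4² + 0²) = √16, so |u||v| = √(25·16) = √400 = 20.
cos θ = (u·v)/(|u||v|) = 16/20 = 0.8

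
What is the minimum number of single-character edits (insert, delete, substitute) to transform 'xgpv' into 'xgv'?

Let D[i][j] be the edit distance between the first i characters of 'xgpv' and the first j characters of 'xgv', with D[i][0] = i, D[0][j] = j, and D[i][j] = D[i-1][j-1] if the characters match, else 1 + min(D[i-1][j], D[i][j-1], D[i-1][j-1]). Filling the table (rows: prefixes of 'xgpv', columns: prefixes of 'xgv'):
     ε  x  g  v
  ε  0  1  2  3
  x  1  0  1  2
  g  2  1  0  1
  p  3  2  1  1
  v  4  3  2  1
The bottom-right entry gives D[4][3] = 1, so no sequence of fewer than 1 edit works. Backtracking through the table gives one optimal edit sequence (1 edit):
  xgpv → xgv (del p @3)
Edit distance = 1.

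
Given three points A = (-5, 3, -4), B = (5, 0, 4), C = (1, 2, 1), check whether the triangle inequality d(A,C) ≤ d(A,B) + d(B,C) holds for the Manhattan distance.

d(A,B) = 10 + 3 + 8 = 21, d(B,C) = 4 + 2 + 3 = 9, d(A,C) = 6 + 1 + 5 = 12.
d(A,C) = 12 ≤ 21 + 9 = 30. Triangle inequality is satisfied.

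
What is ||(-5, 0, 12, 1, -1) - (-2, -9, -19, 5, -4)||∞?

max(|x_i - y_i|) = max(|-5 - (-2)|, |0 - (-9)|, |12 - (-19)|, |1 - 5|, |-1 - (-4)|) = max(3, 9, 31, 4, 3) = 31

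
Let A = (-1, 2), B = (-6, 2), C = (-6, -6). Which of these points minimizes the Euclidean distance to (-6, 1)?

Distances: d(A) ≈ 5.099, d(B) = 1, d(C) = 7. Nearest: B = (-6, 2) with distance 1.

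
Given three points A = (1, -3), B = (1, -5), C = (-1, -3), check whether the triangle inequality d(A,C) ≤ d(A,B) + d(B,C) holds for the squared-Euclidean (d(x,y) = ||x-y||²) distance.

d(A,B) = 0² + 2² = 4, d(B,C) = 2² + 2² = 8, d(A,C) = 2² + 0² = 4.
d(A,C) = 4 ≤ 4 + 8 = 12. Triangle inequality is satisfied.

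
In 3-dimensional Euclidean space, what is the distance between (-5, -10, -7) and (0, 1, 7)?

√(Σ(x_i - y_i)²) = √((-5 - 0)² + (-10 - 1)² + (-7 - 7)²)
= √((-5)² + (-11)² + (-14)²) = √(25 + 121 + 196) = √342 ≈ 18.4932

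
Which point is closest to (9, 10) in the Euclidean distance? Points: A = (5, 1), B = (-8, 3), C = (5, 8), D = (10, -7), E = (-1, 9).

Distances: d(A) ≈ 9.8489, d(B) ≈ 18.3848, d(C) ≈ 4.4721, d(D) ≈ 17.0294, d(E) ≈ 10.0499. Nearest: C = (5, 8) with distance 4.4721.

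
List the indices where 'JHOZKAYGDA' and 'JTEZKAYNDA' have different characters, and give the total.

Differing positions: 2, 3, 8. Hamming distance = 3.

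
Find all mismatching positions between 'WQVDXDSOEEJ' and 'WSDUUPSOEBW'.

Differing positions: 2, 3, 4, 5, 6, 10, 11. Hamming distance = 7.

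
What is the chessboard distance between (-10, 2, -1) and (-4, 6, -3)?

max(|x_i - y_i|) = max(|-10 - (-4)|, |2 - 6|, |-1 - (-3)|) = max(6, 4, 2) = 6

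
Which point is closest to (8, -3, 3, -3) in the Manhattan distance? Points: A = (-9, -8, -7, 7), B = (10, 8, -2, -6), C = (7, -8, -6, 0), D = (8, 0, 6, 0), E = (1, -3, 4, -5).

Distances: d(A) = 42, d(B) = 21, d(C) = 18, d(D) = 9, d(E) = 10. Nearest: D = (8, 0, 6, 0) with distance 9.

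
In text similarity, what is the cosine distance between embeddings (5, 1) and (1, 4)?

With u = (5, 1), v = (1, 4):
u·v = 5·1 + 1·4 = 5 + 4 = 9.
|u| = √(5² + 1²) = √26, |v| = √(1² + 4²) = √17, so |u||v| = √(26·17) = √442.
cos θ = (u·v)/(|u||v|) = 9/√442 ≈ 0.4281
Cosine distance = 1 - cos θ ≈ 1 - 0.4281 = 0.5719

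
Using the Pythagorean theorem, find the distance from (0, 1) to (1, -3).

√(Σ(x_i - y_i)²) = √((0 - 1)² + (1 - (-3))²)
= √((-1)² + 4²) = √(1 + 16) = √17 ≈ 4.1231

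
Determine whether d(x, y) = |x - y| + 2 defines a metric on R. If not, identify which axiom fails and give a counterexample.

No. d fails identity of indiscernibles (specifically d(x,x) = 0): d(-8, -8) = |-8 - (-8)| + 2 = 0 + 2 = 2 ≠ 0.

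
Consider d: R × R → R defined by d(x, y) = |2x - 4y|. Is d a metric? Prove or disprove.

No. d fails symmetry: d(7, 8) = |2·7 - 4·8| = |-18| = 18, but d(8, 7) = |2·8 - 4·7| = |-12| = 12. Since 18 ≠ 12, d(x,y) ≠ d(y,x) in general.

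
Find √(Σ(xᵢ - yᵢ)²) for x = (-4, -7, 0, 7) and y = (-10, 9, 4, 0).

√(Σ(x_i - y_i)²) = √((-4 - (-10))² + (-7 - 9)² + (0 - 4)² + (7 - 0)²)
= √(6² + (-16)² + (-4)² + 7²) = √(36 + 256 + 16 + 49) = √357 ≈ 18.8944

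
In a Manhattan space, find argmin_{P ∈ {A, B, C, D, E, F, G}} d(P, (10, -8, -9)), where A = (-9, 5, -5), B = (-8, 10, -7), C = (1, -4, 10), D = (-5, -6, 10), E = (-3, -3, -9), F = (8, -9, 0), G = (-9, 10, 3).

Distances: d(A) = 36, d(B) = 38, d(C) = 32, d(D) = 36, d(E) = 18, d(F) = 12, d(G) = 49. Nearest: F = (8, -9, 0) with distance 12.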